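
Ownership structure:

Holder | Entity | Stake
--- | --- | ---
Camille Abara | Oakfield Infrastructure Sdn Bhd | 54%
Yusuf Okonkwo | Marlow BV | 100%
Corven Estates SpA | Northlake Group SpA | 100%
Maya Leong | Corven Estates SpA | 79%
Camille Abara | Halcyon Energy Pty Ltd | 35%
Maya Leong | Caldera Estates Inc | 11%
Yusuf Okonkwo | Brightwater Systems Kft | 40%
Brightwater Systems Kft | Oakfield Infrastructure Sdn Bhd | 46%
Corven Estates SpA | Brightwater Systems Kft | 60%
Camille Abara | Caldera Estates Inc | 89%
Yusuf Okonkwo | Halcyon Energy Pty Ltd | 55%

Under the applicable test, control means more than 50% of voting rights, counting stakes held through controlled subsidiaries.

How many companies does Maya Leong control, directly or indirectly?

3

Maya holds 79% of Corven, so Maya controls Corven.
Corven holds 60% of Brightwater, so Maya controls Brightwater.
Corven holds 100% of Northlake, so Maya controls Northlake.
No other company's threshold is met.
Maya controls 3 companies.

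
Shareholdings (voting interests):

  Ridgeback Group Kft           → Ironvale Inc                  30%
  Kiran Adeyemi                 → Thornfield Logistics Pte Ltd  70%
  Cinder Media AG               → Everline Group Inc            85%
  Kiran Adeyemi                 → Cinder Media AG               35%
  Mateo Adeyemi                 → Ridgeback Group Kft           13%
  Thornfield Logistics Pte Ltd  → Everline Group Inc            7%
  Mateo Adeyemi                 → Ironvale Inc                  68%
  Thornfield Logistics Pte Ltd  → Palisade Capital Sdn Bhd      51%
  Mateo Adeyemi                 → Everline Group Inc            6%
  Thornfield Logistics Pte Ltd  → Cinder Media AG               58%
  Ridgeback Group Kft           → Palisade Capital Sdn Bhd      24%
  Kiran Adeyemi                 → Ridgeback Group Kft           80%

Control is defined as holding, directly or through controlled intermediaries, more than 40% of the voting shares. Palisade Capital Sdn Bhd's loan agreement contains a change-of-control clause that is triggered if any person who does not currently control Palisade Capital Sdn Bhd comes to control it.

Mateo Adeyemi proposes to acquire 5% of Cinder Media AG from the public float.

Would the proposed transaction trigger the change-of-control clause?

The purchase changes only Mateo's holdings, so Mateo is the only person who could newly come to control Palisade.
Mateo holds 68% of Ironvale, so Mateo controls Ironvale.
Neither Mateo nor any entity Mateo controls holds any voting interest in Palisade.
So before the transaction, Mateo does not control Palisade.
After the purchase, Mateo holds 5% of Cinder directly.
Mateo's side now holds 5% of Cinder, not > 40%, so Mateo still does not control Cinder.
After the transaction, neither Mateo nor any entity Mateo controls holds a voting interest in Palisade, so Mateo still does not control it.
No new person acquires control, so the clause is not triggered.

No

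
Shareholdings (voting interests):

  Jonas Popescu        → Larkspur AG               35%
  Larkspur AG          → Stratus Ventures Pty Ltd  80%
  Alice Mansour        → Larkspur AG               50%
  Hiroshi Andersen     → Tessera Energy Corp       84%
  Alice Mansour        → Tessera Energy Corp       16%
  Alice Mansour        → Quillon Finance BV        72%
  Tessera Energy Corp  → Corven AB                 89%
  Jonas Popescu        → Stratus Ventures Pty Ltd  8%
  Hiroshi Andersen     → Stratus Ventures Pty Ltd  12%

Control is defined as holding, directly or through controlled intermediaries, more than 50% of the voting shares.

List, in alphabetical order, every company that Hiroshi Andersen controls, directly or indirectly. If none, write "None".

Hiroshi holds 84% of Tessera, so Hiroshi controls Tessera.
Tessera holds 89% of Corven, so Hiroshi controls Corven.
No other company's threshold is met.

Corven AB, Tessera Energy Corp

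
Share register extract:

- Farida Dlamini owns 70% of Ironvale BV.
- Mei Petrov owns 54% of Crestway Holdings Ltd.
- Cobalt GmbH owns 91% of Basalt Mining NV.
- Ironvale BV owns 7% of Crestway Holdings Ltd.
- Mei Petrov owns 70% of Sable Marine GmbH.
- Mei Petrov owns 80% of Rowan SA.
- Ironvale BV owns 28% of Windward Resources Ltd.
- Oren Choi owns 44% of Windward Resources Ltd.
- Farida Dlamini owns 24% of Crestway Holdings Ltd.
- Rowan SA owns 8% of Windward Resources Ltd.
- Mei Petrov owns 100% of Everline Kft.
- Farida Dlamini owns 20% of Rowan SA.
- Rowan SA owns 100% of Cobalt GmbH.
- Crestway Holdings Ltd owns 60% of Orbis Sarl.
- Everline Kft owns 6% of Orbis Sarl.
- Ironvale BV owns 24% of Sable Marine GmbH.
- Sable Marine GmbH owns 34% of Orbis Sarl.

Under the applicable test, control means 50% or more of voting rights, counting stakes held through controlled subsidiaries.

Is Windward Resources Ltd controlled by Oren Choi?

No

Oren's largest direct stake is 44% in Windward, which does not meet the threshold, so Oren controls no company.
In Windward, Oren's side holds only 44%, not ≥ 50%.
So Oren does not control Windward.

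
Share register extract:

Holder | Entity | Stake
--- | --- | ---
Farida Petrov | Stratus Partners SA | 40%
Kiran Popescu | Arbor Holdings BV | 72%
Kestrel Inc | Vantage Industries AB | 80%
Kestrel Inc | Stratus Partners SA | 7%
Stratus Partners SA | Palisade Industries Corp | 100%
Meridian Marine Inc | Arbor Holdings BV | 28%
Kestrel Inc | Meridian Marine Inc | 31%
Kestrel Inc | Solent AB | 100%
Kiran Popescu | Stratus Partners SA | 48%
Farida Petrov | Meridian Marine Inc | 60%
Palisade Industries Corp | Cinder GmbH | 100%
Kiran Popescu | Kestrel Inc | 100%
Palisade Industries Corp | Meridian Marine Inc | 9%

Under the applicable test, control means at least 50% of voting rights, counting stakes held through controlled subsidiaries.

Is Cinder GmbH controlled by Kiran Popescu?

Kiran holds 100% of Kestrel, so Kiran controls Kestrel.
Kestrel and Kiran together hold 7% + 48% = 55% of Stratus, so Kiran controls Stratus.
Stratus holds 100% of Palisade, so Kiran controls Palisade.
Palisade holds 100% of Cinder, so Kiran controls Cinder.

Yes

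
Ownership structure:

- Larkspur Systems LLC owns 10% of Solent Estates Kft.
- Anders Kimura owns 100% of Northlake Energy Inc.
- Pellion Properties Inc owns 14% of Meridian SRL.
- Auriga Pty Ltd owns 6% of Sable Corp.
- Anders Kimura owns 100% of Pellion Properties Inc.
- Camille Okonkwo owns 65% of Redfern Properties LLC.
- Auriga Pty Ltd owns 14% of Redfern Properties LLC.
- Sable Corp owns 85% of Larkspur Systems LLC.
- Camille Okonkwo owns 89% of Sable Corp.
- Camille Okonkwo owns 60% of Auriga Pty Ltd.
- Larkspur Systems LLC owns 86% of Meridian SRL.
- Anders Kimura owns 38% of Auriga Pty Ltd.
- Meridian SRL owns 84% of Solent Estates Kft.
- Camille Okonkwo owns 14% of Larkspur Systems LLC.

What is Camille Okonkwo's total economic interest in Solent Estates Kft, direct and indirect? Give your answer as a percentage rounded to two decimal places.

76.24%

Camille reaches Solent along 6 paths.
Via Sable → Larkspur → Meridian: 89% × 85% × 86% × 84% = 54.64956%.
Via Auriga → Sable → Larkspur → Meridian: 60% × 6% × 85% × 86% × 84% = 2.210544%.
Via Larkspur → Meridian: 14% × 86% × 84% = 10.1136%.
Via Sable → Larkspur: 89% × 85% × 10% = 7.565%.
Via Auriga → Sable → Larkspur: 60% × 6% × 85% × 10% = 0.306%.
Via Larkspur: 14% × 10% = 1.4%.
Total: 54.64956% + 2.210544% + 10.1136% + 7.565% + 0.306% + 1.4% = 76.244704%.
Rounded: 76.24%.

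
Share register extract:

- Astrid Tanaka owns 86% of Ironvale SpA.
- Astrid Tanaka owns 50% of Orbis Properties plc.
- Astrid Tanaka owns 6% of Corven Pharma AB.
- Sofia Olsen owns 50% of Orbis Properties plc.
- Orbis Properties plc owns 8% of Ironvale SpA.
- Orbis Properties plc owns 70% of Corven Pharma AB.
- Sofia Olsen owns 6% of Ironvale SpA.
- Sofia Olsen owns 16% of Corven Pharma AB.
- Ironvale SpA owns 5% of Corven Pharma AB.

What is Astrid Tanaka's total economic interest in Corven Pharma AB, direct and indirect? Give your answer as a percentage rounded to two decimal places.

Astrid reaches Corven along 4 paths.
Direct stake: 6% = 6%.
Via Orbis: 50% × 70% = 35%.
Via Orbis → Ironvale: 50% × 8% × 5% = 0.2%.
Via Ironvale: 86% × 5% = 4.3%.
Total: 6% + 35% + 0.2% + 4.3% = 45.5%.
Rounded: 45.50%.

45.50%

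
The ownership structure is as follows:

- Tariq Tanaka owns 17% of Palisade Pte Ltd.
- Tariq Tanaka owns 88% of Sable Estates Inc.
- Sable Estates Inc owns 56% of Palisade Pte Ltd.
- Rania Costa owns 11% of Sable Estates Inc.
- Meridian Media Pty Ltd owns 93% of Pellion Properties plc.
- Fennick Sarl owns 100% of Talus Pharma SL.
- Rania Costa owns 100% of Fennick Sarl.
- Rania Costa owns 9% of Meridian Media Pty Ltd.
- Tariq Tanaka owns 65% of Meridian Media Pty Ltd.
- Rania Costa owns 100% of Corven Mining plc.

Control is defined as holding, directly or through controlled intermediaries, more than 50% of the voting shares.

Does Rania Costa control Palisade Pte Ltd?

Rania holds 100% of Fennick, so Rania controls Fennick.
Fennick holds 100% of Talus, so Rania controls Talus.
Rania holds 100% of Corven, so Rania controls Corven.
Neither Rania nor any entity Rania controls holds any voting interest in Palisade.
So Rania does not control Palisade.

No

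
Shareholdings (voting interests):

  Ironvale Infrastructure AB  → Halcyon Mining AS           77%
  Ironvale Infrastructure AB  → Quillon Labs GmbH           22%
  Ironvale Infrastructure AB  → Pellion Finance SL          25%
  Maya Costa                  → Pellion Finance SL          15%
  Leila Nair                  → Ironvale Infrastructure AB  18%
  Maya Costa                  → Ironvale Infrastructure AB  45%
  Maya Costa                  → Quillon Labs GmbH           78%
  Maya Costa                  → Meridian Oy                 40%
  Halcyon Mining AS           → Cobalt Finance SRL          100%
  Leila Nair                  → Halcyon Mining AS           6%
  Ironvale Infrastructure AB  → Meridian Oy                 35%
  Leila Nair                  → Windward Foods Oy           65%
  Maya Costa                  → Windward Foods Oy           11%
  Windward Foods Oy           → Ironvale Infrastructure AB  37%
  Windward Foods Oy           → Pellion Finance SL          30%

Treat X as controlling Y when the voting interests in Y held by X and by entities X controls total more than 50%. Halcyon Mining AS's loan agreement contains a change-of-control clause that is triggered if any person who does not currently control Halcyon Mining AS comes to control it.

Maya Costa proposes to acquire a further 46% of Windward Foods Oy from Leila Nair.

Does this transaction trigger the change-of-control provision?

Yes

The purchase adds only to Maya's holdings (Leila's stake shrinks), so Maya is the only person who could newly come to control Halcyon.
Maya holds 78% of Quillon, so Maya controls Quillon.
Neither Maya nor any entity Maya controls holds any voting interest in Halcyon.
So before the transaction, Maya does not control Halcyon.
After the purchase, Maya's direct stake in Windward rises to 11% + 46% = 57%, and Leila's stake falls to 19%.
Maya holds 57% of Windward, so Maya controls Windward.
Windward and Maya together hold 37% + 45% = 82% of Ironvale, so Maya controls Ironvale.
Ironvale holds 77% of Halcyon, so Maya controls Halcyon.
Maya did not control Halcyon before and does after, so the clause is triggered.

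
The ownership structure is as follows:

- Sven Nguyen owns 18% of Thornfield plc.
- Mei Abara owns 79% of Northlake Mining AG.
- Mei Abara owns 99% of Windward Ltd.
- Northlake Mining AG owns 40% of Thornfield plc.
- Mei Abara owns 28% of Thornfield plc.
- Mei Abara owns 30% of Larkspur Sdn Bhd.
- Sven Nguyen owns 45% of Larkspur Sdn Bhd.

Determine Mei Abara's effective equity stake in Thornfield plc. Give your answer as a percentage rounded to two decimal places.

Mei reaches Thornfield along 2 paths.
Direct stake: 28% = 28%.
Via Northlake: 79% × 40% = 31.6%.
Total: 28% + 31.6% = 59.6%.
Rounded: 59.60%.

59.60%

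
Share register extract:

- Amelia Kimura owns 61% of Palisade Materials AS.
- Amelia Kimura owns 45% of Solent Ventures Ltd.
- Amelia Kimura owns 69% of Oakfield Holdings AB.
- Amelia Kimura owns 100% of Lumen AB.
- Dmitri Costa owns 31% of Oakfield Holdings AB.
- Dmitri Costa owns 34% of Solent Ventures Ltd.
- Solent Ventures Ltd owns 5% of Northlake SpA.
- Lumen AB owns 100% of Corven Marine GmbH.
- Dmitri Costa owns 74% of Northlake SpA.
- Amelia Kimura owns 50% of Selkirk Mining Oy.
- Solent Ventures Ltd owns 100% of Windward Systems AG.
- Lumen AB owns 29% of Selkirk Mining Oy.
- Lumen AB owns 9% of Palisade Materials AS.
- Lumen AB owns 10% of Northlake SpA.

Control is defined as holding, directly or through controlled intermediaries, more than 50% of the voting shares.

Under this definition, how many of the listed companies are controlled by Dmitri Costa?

Dmitri holds 74% of Northlake, so Dmitri controls Northlake.
No other company's threshold is met.
Dmitri controls 1 company.

1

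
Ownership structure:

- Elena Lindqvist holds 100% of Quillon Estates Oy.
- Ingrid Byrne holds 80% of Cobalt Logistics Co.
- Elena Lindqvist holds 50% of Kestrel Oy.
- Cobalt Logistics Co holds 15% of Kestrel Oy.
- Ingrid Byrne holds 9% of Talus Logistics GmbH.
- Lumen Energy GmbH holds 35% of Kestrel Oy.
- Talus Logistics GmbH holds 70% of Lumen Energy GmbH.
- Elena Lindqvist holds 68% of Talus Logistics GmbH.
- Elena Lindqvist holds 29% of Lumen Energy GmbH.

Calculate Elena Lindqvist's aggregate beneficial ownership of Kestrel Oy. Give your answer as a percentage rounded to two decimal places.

76.81%

Elena reaches Kestrel along 3 paths.
Direct stake: 50% = 50%.
Via Lumen: 29% × 35% = 10.15%.
Via Talus → Lumen: 68% × 70% × 35% = 16.66%.
Total: 50% + 10.15% + 16.66% = 76.81%.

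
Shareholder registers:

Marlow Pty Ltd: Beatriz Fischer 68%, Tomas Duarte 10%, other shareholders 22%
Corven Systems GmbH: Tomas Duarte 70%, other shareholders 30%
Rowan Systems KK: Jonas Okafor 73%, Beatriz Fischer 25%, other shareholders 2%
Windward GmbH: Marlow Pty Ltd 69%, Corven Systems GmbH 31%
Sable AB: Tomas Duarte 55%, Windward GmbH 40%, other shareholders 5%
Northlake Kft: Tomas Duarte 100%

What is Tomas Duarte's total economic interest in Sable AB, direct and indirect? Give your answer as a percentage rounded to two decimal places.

66.44%

Tomas reaches Sable along 3 paths.
Direct stake: 55% = 55%.
Via Marlow → Windward: 10% × 69% × 40% = 2.76%.
Via Corven → Windward: 70% × 31% × 40% = 8.68%.
Total: 55% + 2.76% + 8.68% = 66.44%.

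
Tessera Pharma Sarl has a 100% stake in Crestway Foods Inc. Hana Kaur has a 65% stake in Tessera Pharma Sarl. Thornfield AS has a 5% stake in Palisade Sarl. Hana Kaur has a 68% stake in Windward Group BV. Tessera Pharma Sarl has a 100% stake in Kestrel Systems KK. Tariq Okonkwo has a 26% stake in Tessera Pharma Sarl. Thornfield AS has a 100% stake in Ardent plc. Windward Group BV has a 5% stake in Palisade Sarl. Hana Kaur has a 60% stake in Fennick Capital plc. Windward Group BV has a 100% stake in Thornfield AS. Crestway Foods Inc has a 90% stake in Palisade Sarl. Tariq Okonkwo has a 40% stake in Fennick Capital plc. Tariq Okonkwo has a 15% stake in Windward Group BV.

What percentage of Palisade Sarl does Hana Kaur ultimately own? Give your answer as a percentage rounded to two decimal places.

Hana reaches Palisade along 3 paths.
Via Windward: 68% × 5% = 3.4%.
Via Windward → Thornfield: 68% × 100% × 5% = 3.4%.
Via Tessera → Crestway: 65% × 100% × 90% = 58.5%.
Total: 3.4% + 3.4% + 58.5% = 65.3%.
Rounded: 65.30%.

65.30%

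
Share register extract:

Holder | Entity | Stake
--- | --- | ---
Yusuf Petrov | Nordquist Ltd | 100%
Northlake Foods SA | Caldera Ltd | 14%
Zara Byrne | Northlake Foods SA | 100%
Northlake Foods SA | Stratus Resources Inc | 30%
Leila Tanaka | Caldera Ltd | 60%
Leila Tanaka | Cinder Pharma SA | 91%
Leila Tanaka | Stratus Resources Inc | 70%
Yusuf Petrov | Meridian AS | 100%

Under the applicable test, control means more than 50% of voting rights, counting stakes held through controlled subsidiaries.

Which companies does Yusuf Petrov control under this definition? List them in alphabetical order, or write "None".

Yusuf holds 100% of Nordquist, so Yusuf controls Nordquist.
Yusuf holds 100% of Meridian, so Yusuf controls Meridian.
No other company's threshold is met.

Meridian AS, Nordquist Ltd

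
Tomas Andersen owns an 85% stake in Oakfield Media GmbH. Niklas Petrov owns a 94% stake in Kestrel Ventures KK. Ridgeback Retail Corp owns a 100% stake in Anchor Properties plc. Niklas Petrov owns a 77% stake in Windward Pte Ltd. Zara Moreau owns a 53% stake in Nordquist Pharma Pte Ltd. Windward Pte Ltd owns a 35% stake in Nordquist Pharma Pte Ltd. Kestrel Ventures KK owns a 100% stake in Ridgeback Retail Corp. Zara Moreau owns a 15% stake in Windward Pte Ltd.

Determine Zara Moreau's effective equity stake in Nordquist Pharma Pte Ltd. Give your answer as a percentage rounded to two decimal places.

Zara reaches Nordquist along 2 paths.
Direct stake: 53% = 53%.
Via Windward: 15% × 35% = 5.25%.
Total: 53% + 5.25% = 58.25%.

58.25%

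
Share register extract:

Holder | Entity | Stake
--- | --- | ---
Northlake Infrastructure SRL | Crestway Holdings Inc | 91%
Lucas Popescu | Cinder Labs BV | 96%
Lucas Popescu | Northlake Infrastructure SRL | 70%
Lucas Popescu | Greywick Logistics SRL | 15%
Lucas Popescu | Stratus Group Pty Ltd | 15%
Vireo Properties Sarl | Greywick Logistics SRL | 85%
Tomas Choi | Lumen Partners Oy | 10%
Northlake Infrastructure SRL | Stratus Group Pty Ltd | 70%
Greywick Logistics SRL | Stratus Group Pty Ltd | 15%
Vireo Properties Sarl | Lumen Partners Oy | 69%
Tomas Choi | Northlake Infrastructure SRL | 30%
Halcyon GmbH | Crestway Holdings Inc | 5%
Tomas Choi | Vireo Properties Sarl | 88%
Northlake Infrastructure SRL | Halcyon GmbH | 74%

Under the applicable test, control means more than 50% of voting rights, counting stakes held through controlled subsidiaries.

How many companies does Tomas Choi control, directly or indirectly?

3

Tomas holds 88% of Vireo, so Tomas controls Vireo.
Vireo holds 85% of Greywick, so Tomas controls Greywick.
Tomas and Vireo together hold 10% + 69% = 79% of Lumen, so Tomas controls Lumen.
No other company's threshold is met.
Tomas controls 3 companies.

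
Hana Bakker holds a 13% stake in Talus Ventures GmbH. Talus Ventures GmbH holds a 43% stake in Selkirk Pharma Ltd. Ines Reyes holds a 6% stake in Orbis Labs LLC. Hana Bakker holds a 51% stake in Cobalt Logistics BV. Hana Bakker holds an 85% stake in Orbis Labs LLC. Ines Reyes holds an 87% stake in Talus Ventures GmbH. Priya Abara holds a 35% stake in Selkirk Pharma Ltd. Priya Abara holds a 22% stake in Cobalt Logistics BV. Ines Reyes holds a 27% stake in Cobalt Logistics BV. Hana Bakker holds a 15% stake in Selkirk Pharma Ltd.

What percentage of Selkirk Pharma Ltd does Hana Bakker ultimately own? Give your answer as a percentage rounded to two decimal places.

Hana reaches Selkirk along 2 paths.
Via Talus: 13% × 43% = 5.59%.
Direct stake: 15% = 15%.
Total: 5.59% + 15% = 20.59%.

20.59%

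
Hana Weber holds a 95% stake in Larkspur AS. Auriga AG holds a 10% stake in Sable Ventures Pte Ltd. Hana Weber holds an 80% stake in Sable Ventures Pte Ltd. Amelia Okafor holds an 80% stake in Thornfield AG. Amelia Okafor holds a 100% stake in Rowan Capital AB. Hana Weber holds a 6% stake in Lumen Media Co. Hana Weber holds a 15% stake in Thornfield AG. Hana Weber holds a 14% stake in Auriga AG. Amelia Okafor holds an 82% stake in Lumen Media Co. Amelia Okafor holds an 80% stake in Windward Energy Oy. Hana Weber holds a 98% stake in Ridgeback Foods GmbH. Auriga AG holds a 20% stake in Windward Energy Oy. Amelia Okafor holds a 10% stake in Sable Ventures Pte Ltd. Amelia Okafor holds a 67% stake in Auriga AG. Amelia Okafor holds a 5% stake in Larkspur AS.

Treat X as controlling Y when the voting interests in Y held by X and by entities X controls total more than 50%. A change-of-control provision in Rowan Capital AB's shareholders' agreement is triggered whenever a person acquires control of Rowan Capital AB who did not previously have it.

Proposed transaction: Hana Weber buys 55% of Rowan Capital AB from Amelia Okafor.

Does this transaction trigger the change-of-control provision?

Yes

The purchase adds only to Hana's holdings (Amelia's stake shrinks), so Hana is the only person who could newly come to control Rowan.
Hana holds 95% of Larkspur, so Hana controls Larkspur.
Hana holds 80% of Sable, so Hana controls Sable.
Hana holds 98% of Ridgeback, so Hana controls Ridgeback.
Neither Hana nor any entity Hana controls holds any voting interest in Rowan.
So before the transaction, Hana does not control Rowan.
After the purchase, Hana holds 55% of Rowan directly, and Amelia's stake falls to 45%.
Hana holds 55% of Rowan, so Hana controls Rowan.
Hana did not control Rowan before and does after, so the clause is triggered.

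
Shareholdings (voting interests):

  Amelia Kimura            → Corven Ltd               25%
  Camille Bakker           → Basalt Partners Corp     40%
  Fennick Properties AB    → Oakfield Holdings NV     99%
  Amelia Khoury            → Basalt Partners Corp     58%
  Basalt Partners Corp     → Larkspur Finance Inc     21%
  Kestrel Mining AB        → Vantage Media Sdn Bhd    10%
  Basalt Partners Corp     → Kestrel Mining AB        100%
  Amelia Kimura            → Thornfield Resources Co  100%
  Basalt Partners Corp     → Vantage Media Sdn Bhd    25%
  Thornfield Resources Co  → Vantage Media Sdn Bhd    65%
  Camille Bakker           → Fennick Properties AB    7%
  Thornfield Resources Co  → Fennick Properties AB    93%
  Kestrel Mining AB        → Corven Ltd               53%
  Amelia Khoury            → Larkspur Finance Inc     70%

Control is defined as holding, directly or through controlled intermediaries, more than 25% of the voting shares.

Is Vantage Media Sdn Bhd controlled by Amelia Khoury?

Yes

Amelia Khoury holds 58% of Basalt, so Amelia Khoury controls Basalt.
Basalt holds 100% of Kestrel, so Amelia Khoury controls Kestrel.
Kestrel and Basalt together hold 10% + 25% = 35% of Vantage, so Amelia Khoury controls Vantage.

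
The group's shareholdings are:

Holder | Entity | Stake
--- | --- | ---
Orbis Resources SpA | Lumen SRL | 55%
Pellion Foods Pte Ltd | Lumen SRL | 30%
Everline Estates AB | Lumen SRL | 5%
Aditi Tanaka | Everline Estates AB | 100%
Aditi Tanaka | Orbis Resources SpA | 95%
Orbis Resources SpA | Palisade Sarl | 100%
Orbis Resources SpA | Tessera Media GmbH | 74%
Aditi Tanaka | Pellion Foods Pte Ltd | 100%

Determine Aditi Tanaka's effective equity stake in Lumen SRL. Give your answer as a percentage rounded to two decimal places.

Aditi reaches Lumen along 3 paths.
Via Orbis: 95% × 55% = 52.25%.
Via Pellion: 100% × 30% = 30%.
Via Everline: 100% × 5% = 5%.
Total: 52.25% + 30% + 5% = 87.25%.

87.25%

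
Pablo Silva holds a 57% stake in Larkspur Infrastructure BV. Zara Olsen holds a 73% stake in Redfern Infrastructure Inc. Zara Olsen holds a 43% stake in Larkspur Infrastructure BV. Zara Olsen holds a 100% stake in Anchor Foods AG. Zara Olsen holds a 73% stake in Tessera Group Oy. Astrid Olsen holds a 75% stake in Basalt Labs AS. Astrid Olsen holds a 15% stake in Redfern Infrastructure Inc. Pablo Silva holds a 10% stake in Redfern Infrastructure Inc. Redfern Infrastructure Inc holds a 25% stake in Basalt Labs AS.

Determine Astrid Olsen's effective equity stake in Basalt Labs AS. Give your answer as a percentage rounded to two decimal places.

Astrid reaches Basalt along 2 paths.
Via Redfern: 15% × 25% = 3.75%.
Direct stake: 75% = 75%.
Total: 3.75% + 75% = 78.75%.

78.75%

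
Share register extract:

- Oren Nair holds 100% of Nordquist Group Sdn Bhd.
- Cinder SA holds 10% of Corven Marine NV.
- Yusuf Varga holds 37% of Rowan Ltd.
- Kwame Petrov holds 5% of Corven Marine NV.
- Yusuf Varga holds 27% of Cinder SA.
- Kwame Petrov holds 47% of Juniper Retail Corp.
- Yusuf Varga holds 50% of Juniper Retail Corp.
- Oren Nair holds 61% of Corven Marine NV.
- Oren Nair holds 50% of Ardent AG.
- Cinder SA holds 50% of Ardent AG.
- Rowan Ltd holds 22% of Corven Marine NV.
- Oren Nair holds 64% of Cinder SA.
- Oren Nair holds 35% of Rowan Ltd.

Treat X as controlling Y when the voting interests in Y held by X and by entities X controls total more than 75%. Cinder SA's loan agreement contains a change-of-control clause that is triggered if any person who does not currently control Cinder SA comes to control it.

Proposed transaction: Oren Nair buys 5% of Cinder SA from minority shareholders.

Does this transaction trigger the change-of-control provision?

No

The purchase changes only Oren's holdings, so Oren is the only person who could newly come to control Cinder.
Oren holds 100% of Nordquist, so Oren controls Nordquist.
In Cinder, Oren's side holds only 64%, not > 75%.
So before the transaction, Oren does not control Cinder.
After the purchase, Oren's direct stake in Cinder rises to 64% + 5% = 69%.
After the transaction, Oren's side holds 69% of Cinder, not > 75%, so Oren still does not control Cinder.
No new person acquires control, so the clause is not triggered.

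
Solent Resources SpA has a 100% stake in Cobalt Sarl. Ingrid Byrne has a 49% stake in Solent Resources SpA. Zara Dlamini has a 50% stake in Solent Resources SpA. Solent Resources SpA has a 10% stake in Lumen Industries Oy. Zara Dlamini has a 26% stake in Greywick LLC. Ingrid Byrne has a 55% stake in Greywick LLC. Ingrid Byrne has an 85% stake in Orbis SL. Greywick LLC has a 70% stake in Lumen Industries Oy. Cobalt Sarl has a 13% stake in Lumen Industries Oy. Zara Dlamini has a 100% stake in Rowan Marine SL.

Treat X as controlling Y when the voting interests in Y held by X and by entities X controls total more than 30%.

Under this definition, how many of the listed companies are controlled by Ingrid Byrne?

Ingrid holds 49% of Solent, so Ingrid controls Solent.
Ingrid holds 55% of Greywick, so Ingrid controls Greywick.
Solent holds 100% of Cobalt, so Ingrid controls Cobalt.
Ingrid holds 85% of Orbis, so Ingrid controls Orbis.
Solent and Greywick and Cobalt together hold 10% + 70% + 13% = 93% of Lumen, so Ingrid controls Lumen.
No other company's threshold is met.
Ingrid controls 5 companies.

5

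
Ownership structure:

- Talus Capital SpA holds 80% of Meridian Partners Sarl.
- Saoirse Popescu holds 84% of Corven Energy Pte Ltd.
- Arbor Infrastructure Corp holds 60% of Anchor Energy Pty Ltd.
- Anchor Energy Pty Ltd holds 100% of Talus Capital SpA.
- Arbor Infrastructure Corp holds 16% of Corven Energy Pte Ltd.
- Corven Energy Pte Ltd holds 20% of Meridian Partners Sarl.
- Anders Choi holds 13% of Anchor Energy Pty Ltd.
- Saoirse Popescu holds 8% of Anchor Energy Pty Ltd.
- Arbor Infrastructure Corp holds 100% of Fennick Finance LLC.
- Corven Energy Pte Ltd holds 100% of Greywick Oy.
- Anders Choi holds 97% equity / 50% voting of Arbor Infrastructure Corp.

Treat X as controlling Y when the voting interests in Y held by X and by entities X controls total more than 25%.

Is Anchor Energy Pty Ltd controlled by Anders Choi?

Anders holds 50% of Arbor, so Anders controls Arbor.
Arbor and Anders together hold 60% + 13% = 73% of Anchor, so Anders controls Anchor.

Yes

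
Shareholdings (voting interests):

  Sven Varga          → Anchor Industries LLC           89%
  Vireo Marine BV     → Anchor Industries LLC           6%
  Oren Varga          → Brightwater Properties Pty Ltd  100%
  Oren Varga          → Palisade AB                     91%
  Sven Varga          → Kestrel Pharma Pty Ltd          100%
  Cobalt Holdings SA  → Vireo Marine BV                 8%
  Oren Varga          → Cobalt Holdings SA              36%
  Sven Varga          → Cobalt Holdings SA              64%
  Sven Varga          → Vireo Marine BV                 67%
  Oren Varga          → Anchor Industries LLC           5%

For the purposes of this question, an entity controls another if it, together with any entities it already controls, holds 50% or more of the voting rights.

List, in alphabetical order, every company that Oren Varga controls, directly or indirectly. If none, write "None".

Brightwater Properties Pty Ltd, Palisade AB

Oren holds 91% of Palisade, so Oren controls Palisade.
Oren holds 100% of Brightwater, so Oren controls Brightwater.
No other company's threshold is met.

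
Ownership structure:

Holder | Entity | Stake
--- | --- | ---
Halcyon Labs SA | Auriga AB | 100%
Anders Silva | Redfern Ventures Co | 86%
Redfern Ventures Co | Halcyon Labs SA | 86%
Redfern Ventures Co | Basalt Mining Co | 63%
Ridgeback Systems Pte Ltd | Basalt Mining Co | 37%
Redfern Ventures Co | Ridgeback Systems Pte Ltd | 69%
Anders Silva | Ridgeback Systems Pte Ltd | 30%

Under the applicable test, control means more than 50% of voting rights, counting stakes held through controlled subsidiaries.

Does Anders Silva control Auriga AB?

Yes

Anders holds 86% of Redfern, so Anders controls Redfern.
Redfern holds 86% of Halcyon, so Anders controls Halcyon.
Halcyon holds 100% of Auriga, so Anders controls Auriga.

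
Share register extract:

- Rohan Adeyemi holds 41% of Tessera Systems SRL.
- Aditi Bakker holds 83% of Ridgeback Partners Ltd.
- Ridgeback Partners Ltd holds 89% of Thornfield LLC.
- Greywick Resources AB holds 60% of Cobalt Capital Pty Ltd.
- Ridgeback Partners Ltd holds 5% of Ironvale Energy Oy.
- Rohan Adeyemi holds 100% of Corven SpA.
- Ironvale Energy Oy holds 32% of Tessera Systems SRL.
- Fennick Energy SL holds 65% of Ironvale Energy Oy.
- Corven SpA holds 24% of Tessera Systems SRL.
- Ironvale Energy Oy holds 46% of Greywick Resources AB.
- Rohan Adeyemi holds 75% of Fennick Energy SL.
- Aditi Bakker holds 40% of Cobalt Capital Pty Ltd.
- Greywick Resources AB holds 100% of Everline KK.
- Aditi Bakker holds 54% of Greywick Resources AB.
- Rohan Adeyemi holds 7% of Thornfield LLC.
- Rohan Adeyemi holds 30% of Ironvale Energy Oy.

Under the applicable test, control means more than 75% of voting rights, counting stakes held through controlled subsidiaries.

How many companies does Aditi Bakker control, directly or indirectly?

2

Aditi holds 83% of Ridgeback, so Aditi controls Ridgeback.
Ridgeback holds 89% of Thornfield, so Aditi controls Thornfield.
No other company's threshold is met.
Aditi controls 2 companies.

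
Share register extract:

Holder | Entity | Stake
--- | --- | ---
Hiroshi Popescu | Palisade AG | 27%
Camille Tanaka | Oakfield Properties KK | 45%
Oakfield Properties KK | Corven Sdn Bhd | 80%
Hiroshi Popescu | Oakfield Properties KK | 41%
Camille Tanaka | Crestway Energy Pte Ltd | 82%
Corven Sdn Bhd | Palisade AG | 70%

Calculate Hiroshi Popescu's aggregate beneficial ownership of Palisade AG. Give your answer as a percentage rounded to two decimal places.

49.96%

Hiroshi reaches Palisade along 2 paths.
Via Oakfield → Corven: 41% × 80% × 70% = 22.96%.
Direct stake: 27% = 27%.
Total: 22.96% + 27% = 49.96%.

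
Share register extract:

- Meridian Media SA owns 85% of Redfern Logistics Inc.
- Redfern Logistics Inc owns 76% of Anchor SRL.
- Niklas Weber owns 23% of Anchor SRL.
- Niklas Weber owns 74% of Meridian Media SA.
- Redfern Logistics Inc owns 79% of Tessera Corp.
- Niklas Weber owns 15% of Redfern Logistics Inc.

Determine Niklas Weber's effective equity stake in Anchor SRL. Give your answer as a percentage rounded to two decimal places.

Niklas reaches Anchor along 3 paths.
Via Redfern: 15% × 76% = 11.4%.
Via Meridian → Redfern: 74% × 85% × 76% = 47.804%.
Direct stake: 23% = 23%.
Total: 11.4% + 47.804% + 23% = 82.204%.
Rounded: 82.20%.

82.20%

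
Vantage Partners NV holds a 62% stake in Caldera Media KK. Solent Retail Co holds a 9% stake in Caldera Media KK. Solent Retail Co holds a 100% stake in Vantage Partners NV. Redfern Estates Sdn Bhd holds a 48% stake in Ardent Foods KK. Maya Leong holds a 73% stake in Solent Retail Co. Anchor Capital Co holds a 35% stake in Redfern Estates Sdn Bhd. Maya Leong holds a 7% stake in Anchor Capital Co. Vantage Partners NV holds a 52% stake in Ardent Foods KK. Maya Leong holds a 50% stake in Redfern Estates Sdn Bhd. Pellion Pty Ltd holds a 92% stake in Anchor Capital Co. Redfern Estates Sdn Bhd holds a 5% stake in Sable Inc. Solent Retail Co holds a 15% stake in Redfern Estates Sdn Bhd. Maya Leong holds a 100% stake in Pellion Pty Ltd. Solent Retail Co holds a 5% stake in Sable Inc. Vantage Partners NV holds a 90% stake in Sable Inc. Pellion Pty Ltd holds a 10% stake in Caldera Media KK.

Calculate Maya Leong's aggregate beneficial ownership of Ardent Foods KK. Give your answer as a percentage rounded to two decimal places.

Maya reaches Ardent along 5 paths.
Via Solent → Redfern: 73% × 15% × 48% = 5.256%.
Via Pellion → Anchor → Redfern: 100% × 92% × 35% × 48% = 15.456%.
Via Anchor → Redfern: 7% × 35% × 48% = 1.176%.
Via Redfern: 50% × 48% = 24%.
Via Solent → Vantage: 73% × 100% × 52% = 37.96%.
Total: 5.256% + 15.456% + 1.176% + 24% + 37.96% = 83.848%.
Rounded: 83.85%.

83.85%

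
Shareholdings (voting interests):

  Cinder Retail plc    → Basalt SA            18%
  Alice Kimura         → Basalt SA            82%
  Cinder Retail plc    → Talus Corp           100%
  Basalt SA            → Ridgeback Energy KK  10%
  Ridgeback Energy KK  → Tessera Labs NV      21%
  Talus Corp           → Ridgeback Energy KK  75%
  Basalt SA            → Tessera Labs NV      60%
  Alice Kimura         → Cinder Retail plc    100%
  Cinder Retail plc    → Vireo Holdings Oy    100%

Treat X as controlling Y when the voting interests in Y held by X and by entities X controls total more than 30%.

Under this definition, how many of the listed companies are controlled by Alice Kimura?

Alice holds 100% of Cinder, so Alice controls Cinder.
Cinder and Alice together hold 18% + 82% = 100% of Basalt, so Alice controls Basalt.
Cinder holds 100% of Talus, so Alice controls Talus.
Talus and Basalt together hold 75% + 10% = 85% of Ridgeback, so Alice controls Ridgeback.
Ridgeback and Basalt together hold 21% + 60% = 81% of Tessera, so Alice controls Tessera.
Cinder holds 100% of Vireo, so Alice controls Vireo.
Alice controls 6 companies.

6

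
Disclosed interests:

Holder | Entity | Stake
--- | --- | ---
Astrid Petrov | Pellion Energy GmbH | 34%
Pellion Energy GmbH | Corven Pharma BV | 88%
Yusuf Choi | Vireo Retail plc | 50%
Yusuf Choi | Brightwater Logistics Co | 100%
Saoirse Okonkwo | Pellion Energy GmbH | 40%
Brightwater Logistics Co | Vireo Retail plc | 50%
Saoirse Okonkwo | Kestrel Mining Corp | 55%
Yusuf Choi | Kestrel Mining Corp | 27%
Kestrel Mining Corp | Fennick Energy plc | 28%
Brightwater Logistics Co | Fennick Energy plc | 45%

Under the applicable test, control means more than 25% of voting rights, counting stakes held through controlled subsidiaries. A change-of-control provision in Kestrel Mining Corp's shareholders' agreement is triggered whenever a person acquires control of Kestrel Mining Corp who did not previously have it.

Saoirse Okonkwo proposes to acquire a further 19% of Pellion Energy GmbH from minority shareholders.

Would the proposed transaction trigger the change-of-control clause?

No

The purchase changes only Saoirse's holdings, so Saoirse is the only person who could newly come to control Kestrel.
Saoirse holds 55% of Kestrel, so Saoirse controls Kestrel.
So Saoirse already controls Kestrel before the transaction.
After the purchase, Saoirse's direct stake in Pellion rises to 40% + 19% = 59%.
Saoirse controlled Kestrel already, so this is not a new person acquiring control; every other person's position is unchanged or reduced.
No new person acquires control, so the clause is not triggered.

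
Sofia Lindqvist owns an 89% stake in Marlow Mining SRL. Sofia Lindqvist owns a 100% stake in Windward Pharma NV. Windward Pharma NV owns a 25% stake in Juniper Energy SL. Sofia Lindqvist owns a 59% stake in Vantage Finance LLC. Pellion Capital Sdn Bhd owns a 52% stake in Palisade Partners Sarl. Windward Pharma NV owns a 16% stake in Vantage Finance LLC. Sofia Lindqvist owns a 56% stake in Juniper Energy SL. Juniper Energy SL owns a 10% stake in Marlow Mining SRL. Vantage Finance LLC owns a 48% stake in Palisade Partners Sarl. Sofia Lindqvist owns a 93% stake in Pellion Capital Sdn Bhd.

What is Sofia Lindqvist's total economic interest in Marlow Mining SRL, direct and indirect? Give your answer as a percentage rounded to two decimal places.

97.10%

Sofia reaches Marlow along 3 paths.
Direct stake: 89% = 89%.
Via Juniper: 56% × 10% = 5.6%.
Via Windward → Juniper: 100% × 25% × 10% = 2.5%.
Total: 89% + 5.6% + 2.5% = 97.1%.
Rounded: 97.10%.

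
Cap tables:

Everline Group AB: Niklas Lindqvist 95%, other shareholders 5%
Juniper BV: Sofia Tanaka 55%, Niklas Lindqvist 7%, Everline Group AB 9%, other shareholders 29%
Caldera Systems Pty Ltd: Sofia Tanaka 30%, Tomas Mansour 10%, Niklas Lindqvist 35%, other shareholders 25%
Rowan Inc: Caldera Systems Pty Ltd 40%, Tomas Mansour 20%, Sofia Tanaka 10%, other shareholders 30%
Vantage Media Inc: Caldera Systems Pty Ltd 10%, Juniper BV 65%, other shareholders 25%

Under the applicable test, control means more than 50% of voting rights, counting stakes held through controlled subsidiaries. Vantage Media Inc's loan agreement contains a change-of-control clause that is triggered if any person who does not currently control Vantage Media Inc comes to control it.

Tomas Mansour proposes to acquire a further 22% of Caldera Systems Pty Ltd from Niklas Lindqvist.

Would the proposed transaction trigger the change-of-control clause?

No

The purchase adds only to Tomas's holdings (Niklas's stake shrinks), so Tomas is the only person who could newly come to control Vantage.
Tomas's largest direct stake is 20% in Rowan, which does not meet the threshold, so Tomas controls no company.
Neither Tomas nor any entity Tomas controls holds any voting interest in Vantage.
So before the transaction, Tomas does not control Vantage.
After the purchase, Tomas's direct stake in Caldera rises to 10% + 22% = 32%, and Niklas's stake falls to 13%.
Tomas's side now holds 32% of Caldera, not > 50%, so Tomas still does not control Caldera.
After the transaction, neither Tomas nor any entity Tomas controls holds a voting interest in Vantage, so Tomas still does not control it.
No new person acquires control, so the clause is not triggered.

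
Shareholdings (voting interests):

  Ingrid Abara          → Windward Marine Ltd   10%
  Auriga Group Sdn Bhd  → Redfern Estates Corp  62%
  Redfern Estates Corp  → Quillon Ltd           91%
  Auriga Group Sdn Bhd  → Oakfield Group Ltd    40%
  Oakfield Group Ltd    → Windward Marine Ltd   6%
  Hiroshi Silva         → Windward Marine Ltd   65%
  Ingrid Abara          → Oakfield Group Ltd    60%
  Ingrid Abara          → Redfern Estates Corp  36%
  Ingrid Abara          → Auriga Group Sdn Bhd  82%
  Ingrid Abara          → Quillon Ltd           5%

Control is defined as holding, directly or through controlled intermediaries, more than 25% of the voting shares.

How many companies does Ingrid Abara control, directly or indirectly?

4

Ingrid holds 82% of Auriga, so Ingrid controls Auriga.
Auriga and Ingrid together hold 40% + 60% = 100% of Oakfield, so Ingrid controls Oakfield.
Ingrid and Auriga together hold 36% + 62% = 98% of Redfern, so Ingrid controls Redfern.
Redfern and Ingrid together hold 91% + 5% = 96% of Quillon, so Ingrid controls Quillon.
No other company's threshold is met.
Ingrid controls 4 companies.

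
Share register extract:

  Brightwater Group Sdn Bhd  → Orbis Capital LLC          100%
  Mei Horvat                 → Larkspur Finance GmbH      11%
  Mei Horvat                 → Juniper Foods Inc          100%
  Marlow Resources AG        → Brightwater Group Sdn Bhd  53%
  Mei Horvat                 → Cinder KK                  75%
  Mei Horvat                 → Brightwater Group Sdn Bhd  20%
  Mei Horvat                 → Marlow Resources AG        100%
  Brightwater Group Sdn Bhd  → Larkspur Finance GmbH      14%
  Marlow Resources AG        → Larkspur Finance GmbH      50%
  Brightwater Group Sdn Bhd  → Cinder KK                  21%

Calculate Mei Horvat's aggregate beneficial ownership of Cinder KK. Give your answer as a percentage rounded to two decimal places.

Mei reaches Cinder along 3 paths.
Direct stake: 75% = 75%.
Via Marlow → Brightwater: 100% × 53% × 21% = 11.13%.
Via Brightwater: 20% × 21% = 4.2%.
Total: 75% + 11.13% + 4.2% = 90.33%.

90.33%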